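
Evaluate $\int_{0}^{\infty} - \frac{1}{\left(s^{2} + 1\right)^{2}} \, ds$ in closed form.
$- \frac{\pi}{4}$

Begin with the known result
$$J(a) = \int_{0}^{\infty} - \frac{1}{a^{2} + s^{2}} \, ds = - \frac{\pi}{2 a}.$$

Differentiating under the integral sign with respect to $a$,
$$\frac{dJ}{da} = \int_{0}^{\infty} \frac{2 a}{\left(a^{2} + s^{2}\right)^{2}} \, ds = \frac{\pi}{2 a^{2}},$$
so $\int_{0}^{\infty} - \frac{1}{\left(a^{2} + s^{2}\right)^{2}} \, ds = - \frac{\pi}{4 a^{3}}$.

Setting $a = 1$:
$$I = - \frac{\pi}{4}.$$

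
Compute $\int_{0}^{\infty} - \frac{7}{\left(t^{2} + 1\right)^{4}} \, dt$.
$- \frac{35 \pi}{32}$

Start from the standard arctangent integral
$$J(a) = \int_{0}^{\infty} - \frac{7}{a^{2} + t^{2}} \, dt = - \frac{7 \pi}{2 a}.$$

Differentiating under the integral sign with respect to $a$,
$$\frac{dJ}{da} = \int_{0}^{\infty} \frac{14 a}{\left(a^{2} + t^{2}\right)^{2}} \, dt = \frac{7 \pi}{2 a^{2}},$$
so $\int_{0}^{\infty} - \frac{7}{\left(a^{2} + t^{2}\right)^{2}} \, dt = - \frac{7 \pi}{4 a^{3}}$.

Repeating — each differentiation of $1/(t^2+a^2)^j$ produces $-2ja/(t^2+a^2)^{j+1}$ — and dividing through by $-2ja$ at each step yields, after $3$ differentiations in total,
$$\int_{0}^{\infty} - \frac{7}{\left(a^{2} + t^{2}\right)^{4}} \, dt = - \frac{35 \pi}{32 a^{7}}.$$

Setting $a = 1$:
$$I = - \frac{35 \pi}{32}.$$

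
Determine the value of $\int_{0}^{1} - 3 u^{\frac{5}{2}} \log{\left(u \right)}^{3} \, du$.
$\frac{288}{2401}$

Begin with the known integral
$$J(a) = \int_{0}^{1} - 3 u^{a} \, du = - \frac{3}{a + 1}.$$

Differentiating under the integral sign brings down a factor of $\ln u$:
$$\frac{dJ}{da} = \int_{0}^{1} - 3 u^{a} \log{\left(u \right)} \, du = \frac{3}{\left(a + 1\right)^{2}}.$$

Repeating $3$ times in total — each differentiation brings down another $\ln u$ — gives
$$\frac{d^{3}J}{da^{3}} = \int_{0}^{1} - 3 u^{a} \log{\left(u \right)}^{3} \, du = \frac{18}{\left(a + 1\right)^{4}},$$
and the integrand here is exactly the target integrand, so $I = \frac{18}{\left(a + 1\right)^{4}}$.

Setting $a = \frac{5}{2}$:
$$I = \frac{288}{2401}.$$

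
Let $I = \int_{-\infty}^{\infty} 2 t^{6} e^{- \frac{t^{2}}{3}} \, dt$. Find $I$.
$\frac{405 \sqrt{3} \sqrt{\pi}}{4}$

Start from the elementary integral
$$J(a) = \int_{-\infty}^{\infty} 2 e^{- a t^{2}} \, dt = \frac{2 \sqrt{\pi}}{\sqrt{a}}.$$

Differentiating under the integral sign brings down a factor of $(-t^2)$:
$$\frac{dJ}{da} = \int_{-\infty}^{\infty} - 2 t^{2} e^{- a t^{2}} \, dt = - \frac{\sqrt{\pi}}{a^{\frac{3}{2}}}.$$

Repeating $3$ times in total — each differentiation brings down another $(-t^2)$ — gives
$$\frac{d^{3}J}{da^{3}} = \int_{-\infty}^{\infty} - 2 t^{6} e^{- a t^{2}} \, dt = - \frac{15 \sqrt{\pi}}{4 a^{\frac{7}{2}}},$$
and the integrand here is $(-1)^{3}$ times the target integrand, so $I = (-1)^{3}\,\frac{d^{3}J}{da^{3}} = \frac{15 \sqrt{\pi}}{4 a^{\frac{7}{2}}}$.

Setting $a = \frac{1}{3}$:
$$I = \frac{405 \sqrt{3} \sqrt{\pi}}{4}.$$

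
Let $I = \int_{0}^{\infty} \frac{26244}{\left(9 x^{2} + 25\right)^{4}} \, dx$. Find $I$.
$\frac{2187 \pi}{125000}$

Begin with the known result
$$J(a) = \int_{0}^{\infty} \frac{4}{a^{2} + x^{2}} \, dx = \frac{2 \pi}{a}.$$

Differentiating under the integral sign with respect to $a$,
$$\frac{dJ}{da} = \int_{0}^{\infty} - \frac{8 a}{\left(a^{2} + x^{2}\right)^{2}} \, dx = - \frac{2 \pi}{a^{2}},$$
so $\int_{0}^{\infty} \frac{4}{\left(a^{2} + x^{2}\right)^{2}} \, dx = \frac{\pi}{a^{3}}$.

Repeating — each differentiation of $1/(x^2+a^2)^j$ produces $-2ja/(x^2+a^2)^{j+1}$ — and dividing through by $-2ja$ at each step yields, after $3$ differentiations in total,
$$\int_{0}^{\infty} \frac{4}{\left(a^{2} + x^{2}\right)^{4}} \, dx = \frac{5 \pi}{8 a^{7}}.$$

Setting $a = \frac{5}{3}$:
$$I = \frac{2187 \pi}{125000}.$$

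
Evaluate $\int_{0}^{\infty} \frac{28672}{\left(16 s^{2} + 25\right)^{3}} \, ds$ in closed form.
$\frac{1344 \pi}{3125}$

Recall the elementary integral
$$J(a) = \int_{0}^{\infty} \frac{7}{a^{2} + s^{2}} \, ds = \frac{7 \pi}{2 a}.$$

Differentiating under the integral sign with respect to $a$,
$$\frac{dJ}{da} = \int_{0}^{\infty} - \frac{14 a}{\left(a^{2} + s^{2}\right)^{2}} \, ds = - \frac{7 \pi}{2 a^{2}},$$
so $\int_{0}^{\infty} \frac{7}{\left(a^{2} + s^{2}\right)^{2}} \, ds = \frac{7 \pi}{4 a^{3}}$.

Repeating — each differentiation of $1/(s^2+a^2)^j$ produces $-2ja/(s^2+a^2)^{j+1}$ — and dividing through by $-2ja$ at each step yields, after $2$ differentiations in total,
$$\int_{0}^{\infty} \frac{7}{\left(a^{2} + s^{2}\right)^{3}} \, ds = \frac{21 \pi}{16 a^{5}}.$$

Setting $a = \frac{5}{4}$:
$$I = \frac{1344 \pi}{3125}.$$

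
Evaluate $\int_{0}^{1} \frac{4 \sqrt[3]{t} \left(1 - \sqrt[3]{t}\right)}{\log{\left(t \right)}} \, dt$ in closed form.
$- \log{\left(\frac{625}{256} \right)}$

Replace the exponent $\frac{2}{3}$ by a parameter $a$: let $I(a) = \int_{0}^{1} \frac{4 \left(\sqrt[3]{t} - t^{a}\right)}{\log{\left(t \right)}} \, dt$.

Since $\dfrac{\partial}{\partial a}\,t^{a} = t^{a} \ln t$, the $\ln t$ in the denominator cancels and
$$\frac{dI}{da} = \int_{0}^{1} -4 t^{a} \, dt = -4 \left[\frac{t^{a+1}}{a+1}\right]_0^1 = - \frac{4}{a + 1}.$$

Integrating with respect to $a$ gives $I(a) = - \log{\left(\frac{81 \left(a + 1\right)^{4}}{256} \right)} + C$.

At $a = \frac{1}{3}$ the integrand is identically $0$, so $I(\frac{1}{3}) = 0$. The closed form gives $0$, hence $C = 0$.

Setting $a = \frac{2}{3}$:
$$I = - \log{\left(\frac{625}{256} \right)}.$$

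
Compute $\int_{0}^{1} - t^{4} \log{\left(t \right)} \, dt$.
$\frac{1}{25}$

Begin with the known integral
$$J(a) = \int_{0}^{1} - t^{a} \, dt = - \frac{1}{a + 1}.$$

Differentiating under the integral sign brings down a factor of $\ln t$:
$$\frac{dJ}{da} = \int_{0}^{1} - t^{a} \log{\left(t \right)} \, dt = \frac{1}{\left(a + 1\right)^{2}}.$$

The integral on the left is $I$, so $I = \frac{1}{\left(a + 1\right)^{2}}$.

Setting $a = 4$:
$$I = \frac{1}{25}.$$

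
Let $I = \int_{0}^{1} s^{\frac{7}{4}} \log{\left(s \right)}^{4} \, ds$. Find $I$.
$\frac{24576}{161051}$

Begin with the known integral
$$J(a) = \int_{0}^{1} s^{a} \, ds = \frac{1}{a + 1}.$$

Differentiating under the integral sign brings down a factor of $\ln s$:
$$\frac{dJ}{da} = \int_{0}^{1} s^{a} \log{\left(s \right)} \, ds = - \frac{1}{\left(a + 1\right)^{2}}.$$

Repeating $4$ times in total — each differentiation brings down another $\ln s$ — gives
$$\frac{d^{4}J}{da^{4}} = \int_{0}^{1} s^{a} \log{\left(s \right)}^{4} \, ds = \frac{24}{\left(a + 1\right)^{5}},$$
and the integrand here is exactly the target integrand, so $I = \frac{24}{\left(a + 1\right)^{5}}$.

Setting $a = \frac{7}{4}$:
$$I = \frac{24576}{161051}.$$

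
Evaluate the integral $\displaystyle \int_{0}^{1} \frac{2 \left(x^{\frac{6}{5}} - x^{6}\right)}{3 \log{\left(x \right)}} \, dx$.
$\log{\left(\frac{11^{\frac{2}{3}} \sqrt[3]{35}}{35} \right)}$

Introduce a parameter $a$ in the exponent: let $I(a) = \int_{0}^{1} \frac{2 \left(x^{\frac{6}{5}} - x^{a}\right)}{3 \log{\left(x \right)}} \, dx$.

Since $\dfrac{\partial}{\partial a}\,x^{a} = x^{a} \ln x$, the $\ln x$ in the denominator cancels and
$$\frac{dI}{da} = \int_{0}^{1} - \frac{2}{3} x^{a} \, dx = - \frac{2}{3} \left[\frac{x^{a+1}}{a+1}\right]_0^1 = - \frac{2}{3 a + 3}.$$

Integrating with respect to $a$ gives $I(a) = - \frac{2 \log{\left(a + 1 \right)}}{3} - \frac{2 \log{\left(5 \right)}}{3} + \frac{2 \log{\left(11 \right)}}{3} + C$.

At $a = \frac{6}{5}$ the integrand is identically $0$, so $I(\frac{6}{5}) = 0$. The closed form gives $0$, hence $C = 0$.

Setting $a = 6$:
$$I = \log{\left(\frac{11^{\frac{2}{3}} \sqrt[3]{35}}{35} \right)}.$$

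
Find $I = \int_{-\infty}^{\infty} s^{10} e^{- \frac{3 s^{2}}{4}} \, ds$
$\frac{2240 \sqrt{3} \sqrt{\pi}}{27}$

Consider the simpler parametrised integral
$$J(a) = \int_{-\infty}^{\infty} e^{- a s^{2}} \, ds = \frac{\sqrt{\pi}}{\sqrt{a}}.$$

Differentiating under the integral sign brings down a factor of $(-s^2)$:
$$\frac{dJ}{da} = \int_{-\infty}^{\infty} - s^{2} e^{- a s^{2}} \, ds = - \frac{\sqrt{\pi}}{2 a^{\frac{3}{2}}}.$$

Repeating $5$ times in total — each differentiation brings down another $(-s^2)$ — gives
$$\frac{d^{5}J}{da^{5}} = \int_{-\infty}^{\infty} - s^{10} e^{- a s^{2}} \, ds = - \frac{945 \sqrt{\pi}}{32 a^{\frac{11}{2}}},$$
and the integrand here is $(-1)^{5}$ times the target integrand, so $I = (-1)^{5}\,\frac{d^{5}J}{da^{5}} = \frac{945 \sqrt{\pi}}{32 a^{\frac{11}{2}}}$.

Setting $a = \frac{3}{4}$:
$$I = \frac{2240 \sqrt{3} \sqrt{\pi}}{27}.$$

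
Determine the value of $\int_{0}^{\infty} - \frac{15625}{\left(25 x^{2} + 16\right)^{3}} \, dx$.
$- \frac{9375 \pi}{16384}$

Begin with the known result
$$J(a) = \int_{0}^{\infty} - \frac{1}{a^{2} + x^{2}} \, dx = - \frac{\pi}{2 a}.$$

Differentiating under the integral sign with respect to $a$,
$$\frac{dJ}{da} = \int_{0}^{\infty} \frac{2 a}{\left(a^{2} + x^{2}\right)^{2}} \, dx = \frac{\pi}{2 a^{2}},$$
so $\int_{0}^{\infty} - \frac{1}{\left(a^{2} + x^{2}\right)^{2}} \, dx = - \frac{\pi}{4 a^{3}}$.

Repeating — each differentiation of $1/(x^2+a^2)^j$ produces $-2ja/(x^2+a^2)^{j+1}$ — and dividing through by $-2ja$ at each step yields, after $2$ differentiations in total,
$$\int_{0}^{\infty} - \frac{1}{\left(a^{2} + x^{2}\right)^{3}} \, dx = - \frac{3 \pi}{16 a^{5}}.$$

Setting $a = \frac{4}{5}$:
$$I = - \frac{9375 \pi}{16384}.$$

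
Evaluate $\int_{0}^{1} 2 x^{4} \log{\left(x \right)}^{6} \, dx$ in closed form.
$\frac{288}{15625}$

Consider the simpler parametrised integral
$$J(a) = \int_{0}^{1} 2 x^{a} \, dx = \frac{2}{a + 1}.$$

Differentiating under the integral sign brings down a factor of $\ln x$:
$$\frac{dJ}{da} = \int_{0}^{1} 2 x^{a} \log{\left(x \right)} \, dx = - \frac{2}{\left(a + 1\right)^{2}}.$$

Repeating $6$ times in total — each differentiation brings down another $\ln x$ — gives
$$\frac{d^{6}J}{da^{6}} = \int_{0}^{1} 2 x^{a} \log{\left(x \right)}^{6} \, dx = \frac{1440}{\left(a + 1\right)^{7}},$$
and the integrand here is exactly the target integrand, so $I = \frac{1440}{\left(a + 1\right)^{7}}$.

Setting $a = 4$:
$$I = \frac{288}{15625}.$$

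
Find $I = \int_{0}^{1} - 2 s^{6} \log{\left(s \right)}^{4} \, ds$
$- \frac{48}{16807}$

Consider the simpler parametrised integral
$$J(a) = \int_{0}^{1} - 2 s^{a} \, ds = - \frac{2}{a + 1}.$$

Differentiating under the integral sign brings down a factor of $\ln s$:
$$\frac{dJ}{da} = \int_{0}^{1} - 2 s^{a} \log{\left(s \right)} \, ds = \frac{2}{\left(a + 1\right)^{2}}.$$

Repeating $4$ times in total — each differentiation brings down another $\ln s$ — gives
$$\frac{d^{4}J}{da^{4}} = \int_{0}^{1} - 2 s^{a} \log{\left(s \right)}^{4} \, ds = - \frac{48}{\left(a + 1\right)^{5}},$$
and the integrand here is exactly the target integrand, so $I = - \frac{48}{\left(a + 1\right)^{5}}$.

Setting $a = 6$:
$$I = - \frac{48}{16807}.$$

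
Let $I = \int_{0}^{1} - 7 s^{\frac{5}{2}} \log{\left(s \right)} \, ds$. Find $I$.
$\frac{4}{7}$

Begin with the known integral
$$J(a) = \int_{0}^{1} - 7 s^{a} \, ds = - \frac{7}{a + 1}.$$

Differentiating under the integral sign brings down a factor of $\ln s$:
$$\frac{dJ}{da} = \int_{0}^{1} - 7 s^{a} \log{\left(s \right)} \, ds = \frac{7}{\left(a + 1\right)^{2}}.$$

The integral on the left is $I$, so $I = \frac{7}{\left(a + 1\right)^{2}}$.

Setting $a = \frac{5}{2}$:
$$I = \frac{4}{7}.$$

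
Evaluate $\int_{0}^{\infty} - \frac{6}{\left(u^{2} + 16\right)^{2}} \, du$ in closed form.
$- \frac{3 \pi}{128}$

Start from the standard arctangent integral
$$J(a) = \int_{0}^{\infty} - \frac{6}{a^{2} + u^{2}} \, du = - \frac{3 \pi}{a}.$$

Differentiating under the integral sign with respect to $a$,
$$\frac{dJ}{da} = \int_{0}^{\infty} \frac{12 a}{\left(a^{2} + u^{2}\right)^{2}} \, du = \frac{3 \pi}{a^{2}},$$
so $\int_{0}^{\infty} - \frac{6}{\left(a^{2} + u^{2}\right)^{2}} \, du = - \frac{3 \pi}{2 a^{3}}$.

Setting $a = 4$:
$$I = - \frac{3 \pi}{128}.$$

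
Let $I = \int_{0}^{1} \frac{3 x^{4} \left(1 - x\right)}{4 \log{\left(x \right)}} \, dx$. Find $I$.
$- \frac{3 \log{\left(6 \right)}}{4} + \frac{3 \log{\left(5 \right)}}{4}$

Consider the one-parameter family: let $I(a) = \int_{0}^{1} \frac{3 \left(- x^{5} + x^{a}\right)}{4 \log{\left(x \right)}} \, dx$.

Since $\dfrac{\partial}{\partial a}\,x^{a} = x^{a} \ln x$, the $\ln x$ in the denominator cancels and
$$\frac{dI}{da} = \int_{0}^{1} \frac{3}{4} x^{a} \, dx = \frac{3}{4} \left[\frac{x^{a+1}}{a+1}\right]_0^1 = \frac{3}{4 \left(a + 1\right)}.$$

Integrating with respect to $a$ gives $I(a) = \frac{3 \log{\left(a + 1 \right)}}{4} - \frac{3 \log{\left(6 \right)}}{4} + C$.

At $a = 5$ the integrand is identically $0$, so $I(5) = 0$. The closed form gives $0$, hence $C = 0$.

Setting $a = 4$:
$$I = - \frac{3 \log{\left(6 \right)}}{4} + \frac{3 \log{\left(5 \right)}}{4}.$$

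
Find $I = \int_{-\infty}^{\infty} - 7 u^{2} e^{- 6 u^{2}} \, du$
$- \frac{7 \sqrt{6} \sqrt{\pi}}{72}$

Start from the elementary integral
$$J(a) = \int_{-\infty}^{\infty} - 7 e^{- a u^{2}} \, du = - \frac{7 \sqrt{\pi}}{\sqrt{a}}.$$

Differentiating under the integral sign brings down a factor of $(-u^2)$:
$$\frac{dJ}{da} = \int_{-\infty}^{\infty} 7 u^{2} e^{- a u^{2}} \, du = \frac{7 \sqrt{\pi}}{2 a^{\frac{3}{2}}}.$$

The integral on the left is $-I$, so $I = - \frac{7 \sqrt{\pi}}{2 a^{\frac{3}{2}}}$.

Setting $a = 6$:
$$I = - \frac{7 \sqrt{6} \sqrt{\pi}}{72}.$$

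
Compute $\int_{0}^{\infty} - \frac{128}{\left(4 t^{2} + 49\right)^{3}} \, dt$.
$- \frac{12 \pi}{16807}$

Recall the elementary integral
$$J(a) = \int_{0}^{\infty} - \frac{2}{a^{2} + t^{2}} \, dt = - \frac{\pi}{a}.$$

Differentiating under the integral sign with respect to $a$,
$$\frac{dJ}{da} = \int_{0}^{\infty} \frac{4 a}{\left(a^{2} + t^{2}\right)^{2}} \, dt = \frac{\pi}{a^{2}},$$
so $\int_{0}^{\infty} - \frac{2}{\left(a^{2} + t^{2}\right)^{2}} \, dt = - \frac{\pi}{2 a^{3}}$.

Repeating — each differentiation of $1/(t^2+a^2)^j$ produces $-2ja/(t^2+a^2)^{j+1}$ — and dividing through by $-2ja$ at each step yields, after $2$ differentiations in total,
$$\int_{0}^{\infty} - \frac{2}{\left(a^{2} + t^{2}\right)^{3}} \, dt = - \frac{3 \pi}{8 a^{5}}.$$

Setting $a = \frac{7}{2}$:
$$I = - \frac{12 \pi}{16807}.$$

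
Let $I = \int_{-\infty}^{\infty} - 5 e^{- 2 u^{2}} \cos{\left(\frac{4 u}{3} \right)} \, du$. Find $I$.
$- \frac{5 \sqrt{2} \sqrt{\pi}}{2 e^{\frac{2}{9}}}$

Define $I(b) = \int_{-\infty}^{\infty} - 5 e^{- 2 u^{2}} \cos{\left(b u \right)} \, du$.

Differentiating under the integral sign,
$$I'(b) = \int_{-\infty}^{\infty} 5 u e^{- 2 u^{2}} \sin{\left(b u \right)} \, du.$$

Integrate $\int_{-\infty}^{\infty} u \sin(b u)\, e^{- 2 u^{2}}\, du$ by parts with $w = \sin(b u)$ and $dv = u\, e^{- 2 u^{2}}\, du$, giving $v = - \frac{e^{- 2 u^{2}}}{4}$. The boundary term vanishes and
$$\int_{-\infty}^{\infty} u \sin(b u)\, e^{- 2 u^{2}}\, du = \frac{b}{4} \int_{-\infty}^{\infty} \cos(b u)\, e^{- 2 u^{2}}\, du,$$
so $I'(b) = - \frac{b}{4}\, I(b)$.

This is a separable first-order ODE; solving with the initial condition $I(0) = \int_{-\infty}^{\infty} - 5 e^{- 2 u^{2}}\,du = - \frac{5 \sqrt{2} \sqrt{\pi}}{2}$ gives
$$I(b) = - \frac{5 \sqrt{2} \sqrt{\pi} e^{- \frac{b^{2}}{8}}}{2}.$$

Setting $b = \frac{4}{3}$:
$$I = - \frac{5 \sqrt{2} \sqrt{\pi}}{2 e^{\frac{2}{9}}}.$$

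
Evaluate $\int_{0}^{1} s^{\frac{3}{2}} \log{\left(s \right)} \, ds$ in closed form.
$- \frac{4}{25}$

Begin with the known integral
$$J(a) = \int_{0}^{1} s^{a} \, ds = \frac{1}{a + 1}.$$

Differentiating under the integral sign brings down a factor of $\ln s$:
$$\frac{dJ}{da} = \int_{0}^{1} s^{a} \log{\left(s \right)} \, ds = - \frac{1}{\left(a + 1\right)^{2}}.$$

The integral on the left is $I$, so $I = - \frac{1}{\left(a + 1\right)^{2}}$.

Setting $a = \frac{3}{2}$:
$$I = - \frac{4}{25}.$$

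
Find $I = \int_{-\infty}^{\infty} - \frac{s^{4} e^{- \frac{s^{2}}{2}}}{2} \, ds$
$- \frac{3 \sqrt{2} \sqrt{\pi}}{2}$

Consider the simpler parametrised integral
$$J(a) = \int_{-\infty}^{\infty} - \frac{e^{- a s^{2}}}{2} \, ds = - \frac{\sqrt{\pi}}{2 \sqrt{a}}.$$

Differentiating under the integral sign brings down a factor of $(-s^2)$:
$$\frac{dJ}{da} = \int_{-\infty}^{\infty} \frac{s^{2} e^{- a s^{2}}}{2} \, ds = \frac{\sqrt{\pi}}{4 a^{\frac{3}{2}}}.$$

Repeating twice in total — each differentiation brings down another $(-s^2)$ — gives
$$\frac{d^{2}J}{da^{2}} = \int_{-\infty}^{\infty} - \frac{s^{4} e^{- a s^{2}}}{2} \, ds = - \frac{3 \sqrt{\pi}}{8 a^{\frac{5}{2}}},$$
and the integrand here is exactly the target integrand, so $I = - \frac{3 \sqrt{\pi}}{8 a^{\frac{5}{2}}}$.

Setting $a = \frac{1}{2}$:
$$I = - \frac{3 \sqrt{2} \sqrt{\pi}}{2}.$$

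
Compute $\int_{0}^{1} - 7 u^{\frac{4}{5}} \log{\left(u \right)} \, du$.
$\frac{175}{81}$

Start from the elementary integral
$$J(a) = \int_{0}^{1} - 7 u^{a} \, du = - \frac{7}{a + 1}.$$

Differentiating under the integral sign brings down a factor of $\ln u$:
$$\frac{dJ}{da} = \int_{0}^{1} - 7 u^{a} \log{\left(u \right)} \, du = \frac{7}{\left(a + 1\right)^{2}}.$$

The integral on the left is $I$, so $I = \frac{7}{\left(a + 1\right)^{2}}$.

Setting $a = \frac{4}{5}$:
$$I = \frac{175}{81}.$$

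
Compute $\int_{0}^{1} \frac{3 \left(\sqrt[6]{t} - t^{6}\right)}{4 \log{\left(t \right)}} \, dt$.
$- \frac{3 \log{\left(6 \right)}}{4}$

Replace the exponent $\frac{1}{6}$ by a parameter $a$: let $I(a) = \int_{0}^{1} \frac{3 \left(- t^{6} + t^{a}\right)}{4 \log{\left(t \right)}} \, dt$.

Since $\dfrac{\partial}{\partial a}\,t^{a} = t^{a} \ln t$, the $\ln t$ in the denominator cancels and
$$\frac{dI}{da} = \int_{0}^{1} \frac{3}{4} t^{a} \, dt = \frac{3}{4} \left[\frac{t^{a+1}}{a+1}\right]_0^1 = \frac{3}{4 \left(a + 1\right)}.$$

Integrating with respect to $a$ gives $I(a) = \frac{3 \log{\left(a + 1 \right)}}{4} - \frac{3 \log{\left(7 \right)}}{4} + C$.

At $a = 6$ the integrand is identically $0$, so $I(6) = 0$. The closed form gives $0$, hence $C = 0$.

Setting $a = \frac{1}{6}$:
$$I = - \frac{3 \log{\left(6 \right)}}{4}.$$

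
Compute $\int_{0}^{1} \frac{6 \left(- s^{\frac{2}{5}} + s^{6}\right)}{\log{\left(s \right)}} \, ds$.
$\log{\left(15625 \right)}$

Consider the one-parameter family: let $I(a) = \int_{0}^{1} \frac{6 \left(s^{6} - s^{a}\right)}{\log{\left(s \right)}} \, ds$.

Since $\dfrac{\partial}{\partial a}\,s^{a} = s^{a} \ln s$, the $\ln s$ in the denominator cancels and
$$\frac{dI}{da} = \int_{0}^{1} -6 s^{a} \, ds = -6 \left[\frac{s^{a+1}}{a+1}\right]_0^1 = - \frac{6}{a + 1}.$$

Integrating with respect to $a$ gives $I(a) = \log{\left(\frac{117649}{\left(a + 1\right)^{6}} \right)} + C$.

At $a = 6$ the integrand is identically $0$, so $I(6) = 0$. The closed form gives $0$, hence $C = 0$.

Setting $a = \frac{2}{5}$:
$$I = \log{\left(15625 \right)}.$$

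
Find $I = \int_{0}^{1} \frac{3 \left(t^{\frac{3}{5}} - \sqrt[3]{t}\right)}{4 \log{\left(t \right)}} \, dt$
$- \frac{3 \log{\left(5 \right)}}{4} + \frac{3 \log{\left(6 \right)}}{4}$

Introduce a parameter $a$ in the exponent: let $I(a) = \int_{0}^{1} \frac{3 \left(t^{\frac{3}{5}} - t^{a}\right)}{4 \log{\left(t \right)}} \, dt$.

Since $\dfrac{\partial}{\partial a}\,t^{a} = t^{a} \ln t$, the $\ln t$ in the denominator cancels and
$$\frac{dI}{da} = \int_{0}^{1} - \frac{3}{4} t^{a} \, dt = - \frac{3}{4} \left[\frac{t^{a+1}}{a+1}\right]_0^1 = - \frac{3}{4 a + 4}.$$

Integrating with respect to $a$ gives $I(a) = - \log{\left(\frac{10^{\frac{3}{4}} \left(a + 1\right)^{\frac{3}{4}}}{8} \right)} + C$.

At $a = \frac{3}{5}$ the integrand is identically $0$, so $I(\frac{3}{5}) = 0$. The closed form gives $0$, hence $C = 0$.

Setting $a = \frac{1}{3}$:
$$I = - \frac{3 \log{\left(5 \right)}}{4} + \frac{3 \log{\left(6 \right)}}{4}.$$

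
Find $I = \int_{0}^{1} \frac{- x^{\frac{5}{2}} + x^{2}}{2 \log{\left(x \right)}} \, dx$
$\log{\left(\frac{\sqrt{42}}{7} \right)}$

Replace the exponent $\frac{5}{2}$ by a parameter $a$: let $I(a) = \int_{0}^{1} \frac{x^{2} - x^{a}}{2 \log{\left(x \right)}} \, dx$.

Since $\dfrac{\partial}{\partial a}\,x^{a} = x^{a} \ln x$, the $\ln x$ in the denominator cancels and
$$\frac{dI}{da} = \int_{0}^{1} - \frac{1}{2} x^{a} \, dx = - \frac{1}{2} \left[\frac{x^{a+1}}{a+1}\right]_0^1 = - \frac{1}{2 a + 2}.$$

Integrating with respect to $a$ gives $I(a) = - \frac{\log{\left(a + 1 \right)}}{2} + \frac{\log{\left(3 \right)}}{2} + C$.

At $a = 2$ the integrand is identically $0$, so $I(2) = 0$. The closed form gives $0$, hence $C = 0$.

Setting $a = \frac{5}{2}$:
$$I = \log{\left(\frac{\sqrt{42}}{7} \right)}.$$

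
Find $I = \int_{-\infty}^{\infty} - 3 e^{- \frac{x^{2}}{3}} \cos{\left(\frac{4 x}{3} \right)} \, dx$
$- \frac{3 \sqrt{3} \sqrt{\pi}}{e^{\frac{4}{3}}}$

Define $I(b) = \int_{-\infty}^{\infty} - 3 e^{- \frac{x^{2}}{3}} \cos{\left(b x \right)} \, dx$.

Differentiating under the integral sign,
$$I'(b) = \int_{-\infty}^{\infty} 3 x e^{- \frac{x^{2}}{3}} \sin{\left(b x \right)} \, dx.$$

Integrate $\int_{-\infty}^{\infty} x \sin(b x)\, e^{- \frac{x^{2}}{3}}\, dx$ by parts with $u = \sin(b x)$ and $dv = x\, e^{- \frac{x^{2}}{3}}\, dx$, giving $v = - \frac{3 e^{- \frac{x^{2}}{3}}}{2}$. The boundary term vanishes and
$$\int_{-\infty}^{\infty} x \sin(b x)\, e^{- \frac{x^{2}}{3}}\, dx = \frac{3 b}{2} \int_{-\infty}^{\infty} \cos(b x)\, e^{- \frac{x^{2}}{3}}\, dx,$$
so $I'(b) = - \frac{3 b}{2}\, I(b)$.

This is a separable first-order ODE; solving with the initial condition $I(0) = \int_{-\infty}^{\infty} - 3 e^{- \frac{x^{2}}{3}}\,dx = - 3 \sqrt{3} \sqrt{\pi}$ gives
$$I(b) = - 3 \sqrt{3} \sqrt{\pi} e^{- \frac{3 b^{2}}{4}}.$$

Setting $b = \frac{4}{3}$:
$$I = - \frac{3 \sqrt{3} \sqrt{\pi}}{e^{\frac{4}{3}}}.$$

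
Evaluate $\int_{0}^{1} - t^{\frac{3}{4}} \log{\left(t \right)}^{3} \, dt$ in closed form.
$\frac{1536}{2401}$

Start from the elementary integral
$$J(a) = \int_{0}^{1} - t^{a} \, dt = - \frac{1}{a + 1}.$$

Differentiating under the integral sign brings down a factor of $\ln t$:
$$\frac{dJ}{da} = \int_{0}^{1} - t^{a} \log{\left(t \right)} \, dt = \frac{1}{\left(a + 1\right)^{2}}.$$

Repeating $3$ times in total — each differentiation brings down another $\ln t$ — gives
$$\frac{d^{3}J}{da^{3}} = \int_{0}^{1} - t^{a} \log{\left(t \right)}^{3} \, dt = \frac{6}{\left(a + 1\right)^{4}},$$
and the integrand here is exactly the target integrand, so $I = \frac{6}{\left(a + 1\right)^{4}}$.

Setting $a = \frac{3}{4}$:
$$I = \frac{1536}{2401}.$$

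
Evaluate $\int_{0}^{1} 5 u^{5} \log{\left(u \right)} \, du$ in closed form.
$- \frac{5}{36}$

Begin with the known integral
$$J(a) = \int_{0}^{1} 5 u^{a} \, du = \frac{5}{a + 1}.$$

Differentiating under the integral sign brings down a factor of $\ln u$:
$$\frac{dJ}{da} = \int_{0}^{1} 5 u^{a} \log{\left(u \right)} \, du = - \frac{5}{\left(a + 1\right)^{2}}.$$

The integral on the left is $I$, so $I = - \frac{5}{\left(a + 1\right)^{2}}$.

Setting $a = 5$:
$$I = - \frac{5}{36}.$$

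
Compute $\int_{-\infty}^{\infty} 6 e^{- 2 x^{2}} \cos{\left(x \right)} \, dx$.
$\frac{3 \sqrt{2} \sqrt{\pi}}{e^{\frac{1}{8}}}$

Define $I(b) = \int_{-\infty}^{\infty} 6 e^{- 2 x^{2}} \cos{\left(b x \right)} \, dx$.

Differentiating under the integral sign,
$$I'(b) = \int_{-\infty}^{\infty} - 6 x e^{- 2 x^{2}} \sin{\left(b x \right)} \, dx.$$

Integrate $\int_{-\infty}^{\infty} x \sin(b x)\, e^{- 2 x^{2}}\, dx$ by parts with $u = \sin(b x)$ and $dv = x\, e^{- 2 x^{2}}\, dx$, giving $v = - \frac{e^{- 2 x^{2}}}{4}$. The boundary term vanishes and
$$\int_{-\infty}^{\infty} x \sin(b x)\, e^{- 2 x^{2}}\, dx = \frac{b}{4} \int_{-\infty}^{\infty} \cos(b x)\, e^{- 2 x^{2}}\, dx,$$
so $I'(b) = - \frac{b}{4}\, I(b)$.

This is a separable first-order ODE; solving with the initial condition $I(0) = \int_{-\infty}^{\infty} 6 e^{- 2 x^{2}}\,dx = 3 \sqrt{2} \sqrt{\pi}$ gives
$$I(b) = 3 \sqrt{2} \sqrt{\pi} e^{- \frac{b^{2}}{8}}.$$

Setting $b = 1$:
$$I = \frac{3 \sqrt{2} \sqrt{\pi}}{e^{\frac{1}{8}}}.$$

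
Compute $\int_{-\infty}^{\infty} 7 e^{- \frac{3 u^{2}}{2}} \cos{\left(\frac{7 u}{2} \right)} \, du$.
$\frac{7 \sqrt{6} \sqrt{\pi}}{3 e^{\frac{49}{24}}}$

Define $I(b) = \int_{-\infty}^{\infty} 7 e^{- \frac{3 u^{2}}{2}} \cos{\left(b u \right)} \, du$.

Differentiating under the integral sign,
$$I'(b) = \int_{-\infty}^{\infty} - 7 u e^{- \frac{3 u^{2}}{2}} \sin{\left(b u \right)} \, du.$$

Integrate $\int_{-\infty}^{\infty} u \sin(b u)\, e^{- \frac{3 u^{2}}{2}}\, du$ by parts with $w = \sin(b u)$ and $dv = u\, e^{- \frac{3 u^{2}}{2}}\, du$, giving $v = - \frac{e^{- \frac{3 u^{2}}{2}}}{3}$. The boundary term vanishes and
$$\int_{-\infty}^{\infty} u \sin(b u)\, e^{- \frac{3 u^{2}}{2}}\, du = \frac{b}{3} \int_{-\infty}^{\infty} \cos(b u)\, e^{- \frac{3 u^{2}}{2}}\, du,$$
so $I'(b) = - \frac{b}{3}\, I(b)$.

This is a separable first-order ODE; solving with the initial condition $I(0) = \int_{-\infty}^{\infty} 7 e^{- \frac{3 u^{2}}{2}}\,du = \frac{7 \sqrt{6} \sqrt{\pi}}{3}$ gives
$$I(b) = \frac{7 \sqrt{6} \sqrt{\pi} e^{- \frac{b^{2}}{6}}}{3}.$$

Setting $b = \frac{7}{2}$:
$$I = \frac{7 \sqrt{6} \sqrt{\pi}}{3 e^{\frac{49}{24}}}.$$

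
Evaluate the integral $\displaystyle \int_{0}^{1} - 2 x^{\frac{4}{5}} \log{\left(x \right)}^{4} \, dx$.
$- \frac{50000}{19683}$

Consider the simpler parametrised integral
$$J(a) = \int_{0}^{1} - 2 x^{a} \, dx = - \frac{2}{a + 1}.$$

Differentiating under the integral sign brings down a factor of $\ln x$:
$$\frac{dJ}{da} = \int_{0}^{1} - 2 x^{a} \log{\left(x \right)} \, dx = \frac{2}{\left(a + 1\right)^{2}}.$$

Repeating $4$ times in total — each differentiation brings down another $\ln x$ — gives
$$\frac{d^{4}J}{da^{4}} = \int_{0}^{1} - 2 x^{a} \log{\left(x \right)}^{4} \, dx = - \frac{48}{\left(a + 1\right)^{5}},$$
and the integrand here is exactly the target integrand, so $I = - \frac{48}{\left(a + 1\right)^{5}}$.

Setting $a = \frac{4}{5}$:
$$I = - \frac{50000}{19683}.$$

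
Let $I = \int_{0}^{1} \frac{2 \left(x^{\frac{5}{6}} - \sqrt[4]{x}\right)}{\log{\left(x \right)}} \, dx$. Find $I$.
$- \log{\left(\frac{225}{484} \right)}$

Consider the one-parameter family: let $I(a) = \int_{0}^{1} \frac{2 \left(x^{\frac{5}{6}} - x^{a}\right)}{\log{\left(x \right)}} \, dx$.

Since $\dfrac{\partial}{\partial a}\,x^{a} = x^{a} \ln x$, the $\ln x$ in the denominator cancels and
$$\frac{dI}{da} = \int_{0}^{1} -2 x^{a} \, dx = -2 \left[\frac{x^{a+1}}{a+1}\right]_0^1 = - \frac{2}{a + 1}.$$

Integrating with respect to $a$ gives $I(a) = - \log{\left(\frac{36 \left(a + 1\right)^{2}}{121} \right)} + C$.

At $a = \frac{5}{6}$ the integrand is identically $0$, so $I(\frac{5}{6}) = 0$. The closed form gives $0$, hence $C = 0$.

Setting $a = \frac{1}{4}$:
$$I = - \log{\left(\frac{225}{484} \right)}.$$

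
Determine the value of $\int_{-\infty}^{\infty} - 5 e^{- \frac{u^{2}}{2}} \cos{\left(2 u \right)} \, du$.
$- \frac{5 \sqrt{2} \sqrt{\pi}}{e^{2}}$

Treat the cosine frequency as a parameter and define $I(b) = \int_{-\infty}^{\infty} - 5 e^{- \frac{u^{2}}{2}} \cos{\left(b u \right)} \, du$.

Differentiating under the integral sign,
$$I'(b) = \int_{-\infty}^{\infty} 5 u e^{- \frac{u^{2}}{2}} \sin{\left(b u \right)} \, du.$$

Integrate $\int_{-\infty}^{\infty} u \sin(b u)\, e^{- \frac{u^{2}}{2}}\, du$ by parts with $w = \sin(b u)$ and $dv = u\, e^{- \frac{u^{2}}{2}}\, du$, giving $v = - e^{- \frac{u^{2}}{2}}$. The boundary term vanishes and
$$\int_{-\infty}^{\infty} u \sin(b u)\, e^{- \frac{u^{2}}{2}}\, du = b \int_{-\infty}^{\infty} \cos(b u)\, e^{- \frac{u^{2}}{2}}\, du,$$
so $I'(b) = - b\, I(b)$.

This is a separable first-order ODE; solving with the initial condition $I(0) = \int_{-\infty}^{\infty} - 5 e^{- \frac{u^{2}}{2}}\,du = - 5 \sqrt{2} \sqrt{\pi}$ gives
$$I(b) = - 5 \sqrt{2} \sqrt{\pi} e^{- \frac{b^{2}}{2}}.$$

Setting $b = 2$:
$$I = - \frac{5 \sqrt{2} \sqrt{\pi}}{e^{2}}.$$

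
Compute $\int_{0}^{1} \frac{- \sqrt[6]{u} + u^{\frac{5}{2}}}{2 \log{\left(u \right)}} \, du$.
$\frac{\log{\left(3 \right)}}{2}$

Consider the one-parameter family: let $I(a) = \int_{0}^{1} \frac{- \sqrt[6]{u} + u^{a}}{2 \log{\left(u \right)}} \, du$.

Since $\dfrac{\partial}{\partial a}\,u^{a} = u^{a} \ln u$, the $\ln u$ in the denominator cancels and
$$\frac{dI}{da} = \int_{0}^{1} \frac{1}{2} u^{a} \, du = \frac{1}{2} \left[\frac{u^{a+1}}{a+1}\right]_0^1 = \frac{1}{2 \left(a + 1\right)}.$$

Integrating with respect to $a$ gives $I(a) = \log{\left(\frac{\sqrt{42} \sqrt{a + 1}}{7} \right)} + C$.

At $a = \frac{1}{6}$ the integrand is identically $0$, so $I(\frac{1}{6}) = 0$. The closed form gives $0$, hence $C = 0$.

Setting $a = \frac{5}{2}$:
$$I = \frac{\log{\left(3 \right)}}{2}.$$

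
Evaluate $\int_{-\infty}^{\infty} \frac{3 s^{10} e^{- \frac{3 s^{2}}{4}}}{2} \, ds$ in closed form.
$\frac{1120 \sqrt{3} \sqrt{\pi}}{9}$

Consider the simpler parametrised integral
$$J(a) = \int_{-\infty}^{\infty} \frac{3 e^{- a s^{2}}}{2} \, ds = \frac{3 \sqrt{\pi}}{2 \sqrt{a}}.$$

Differentiating under the integral sign brings down a factor of $(-s^2)$:
$$\frac{dJ}{da} = \int_{-\infty}^{\infty} - \frac{3 s^{2} e^{- a s^{2}}}{2} \, ds = - \frac{3 \sqrt{\pi}}{4 a^{\frac{3}{2}}}.$$

Repeating $5$ times in total — each differentiation brings down another $(-s^2)$ — gives
$$\frac{d^{5}J}{da^{5}} = \int_{-\infty}^{\infty} - \frac{3 s^{10} e^{- a s^{2}}}{2} \, ds = - \frac{2835 \sqrt{\pi}}{64 a^{\frac{11}{2}}},$$
and the integrand here is $(-1)^{5}$ times the target integrand, so $I = (-1)^{5}\,\frac{d^{5}J}{da^{5}} = \frac{2835 \sqrt{\pi}}{64 a^{\frac{11}{2}}}$.

Setting $a = \frac{3}{4}$:
$$I = \frac{1120 \sqrt{3} \sqrt{\pi}}{9}.$$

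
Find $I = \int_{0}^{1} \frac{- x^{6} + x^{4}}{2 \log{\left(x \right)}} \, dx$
$- \frac{\log{\left(7 \right)}}{2} + \frac{\log{\left(5 \right)}}{2}$

Consider the one-parameter family: let $I(a) = \int_{0}^{1} \frac{- x^{6} + x^{a}}{2 \log{\left(x \right)}} \, dx$.

Since $\dfrac{\partial}{\partial a}\,x^{a} = x^{a} \ln x$, the $\ln x$ in the denominator cancels and
$$\frac{dI}{da} = \int_{0}^{1} \frac{1}{2} x^{a} \, dx = \frac{1}{2} \left[\frac{x^{a+1}}{a+1}\right]_0^1 = \frac{1}{2 \left(a + 1\right)}.$$

Integrating with respect to $a$ gives $I(a) = \frac{\log{\left(a + 1 \right)}}{2} - \frac{\log{\left(7 \right)}}{2} + C$.

At $a = 6$ the integrand is identically $0$, so $I(6) = 0$. The closed form gives $0$, hence $C = 0$.

Setting $a = 4$:
$$I = - \frac{\log{\left(7 \right)}}{2} + \frac{\log{\left(5 \right)}}{2}.$$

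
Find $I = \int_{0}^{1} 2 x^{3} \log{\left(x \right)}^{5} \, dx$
$- \frac{15}{256}$

Begin with the known integral
$$J(a) = \int_{0}^{1} 2 x^{a} \, dx = \frac{2}{a + 1}.$$

Differentiating under the integral sign brings down a factor of $\ln x$:
$$\frac{dJ}{da} = \int_{0}^{1} 2 x^{a} \log{\left(x \right)} \, dx = - \frac{2}{\left(a + 1\right)^{2}}.$$

Repeating $5$ times in total — each differentiation brings down another $\ln x$ — gives
$$\frac{d^{5}J}{da^{5}} = \int_{0}^{1} 2 x^{a} \log{\left(x \right)}^{5} \, dx = - \frac{240}{\left(a + 1\right)^{6}},$$
and the integrand here is exactly the target integrand, so $I = - \frac{240}{\left(a + 1\right)^{6}}$.

Setting $a = 3$:
$$I = - \frac{15}{256}.$$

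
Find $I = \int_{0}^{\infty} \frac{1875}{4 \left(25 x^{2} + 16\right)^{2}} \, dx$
$\frac{375 \pi}{1024}$

Begin with the known result
$$J(a) = \int_{0}^{\infty} \frac{3}{4 \left(a^{2} + x^{2}\right)} \, dx = \frac{3 \pi}{8 a}.$$

Differentiating under the integral sign with respect to $a$,
$$\frac{dJ}{da} = \int_{0}^{\infty} - \frac{3 a}{2 \left(a^{2} + x^{2}\right)^{2}} \, dx = - \frac{3 \pi}{8 a^{2}},$$
so $\int_{0}^{\infty} \frac{3}{4 \left(a^{2} + x^{2}\right)^{2}} \, dx = \frac{3 \pi}{16 a^{3}}$.

Setting $a = \frac{4}{5}$:
$$I = \frac{375 \pi}{1024}.$$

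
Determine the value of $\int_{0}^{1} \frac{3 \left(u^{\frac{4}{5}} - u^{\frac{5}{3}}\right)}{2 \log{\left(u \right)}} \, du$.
$- \log{\left(\frac{80 \sqrt{30}}{243} \right)}$

Consider the one-parameter family: let $I(a) = \int_{0}^{1} \frac{3 \left(u^{\frac{4}{5}} - u^{a}\right)}{2 \log{\left(u \right)}} \, du$.

Since $\dfrac{\partial}{\partial a}\,u^{a} = u^{a} \ln u$, the $\ln u$ in the denominator cancels and
$$\frac{dI}{da} = \int_{0}^{1} - \frac{3}{2} u^{a} \, du = - \frac{3}{2} \left[\frac{u^{a+1}}{a+1}\right]_0^1 = - \frac{3}{2 a + 2}.$$

Integrating with respect to $a$ gives $I(a) = - \log{\left(\frac{5 \sqrt{5} \left(a + 1\right)^{\frac{3}{2}}}{27} \right)} + C$.

At $a = \frac{4}{5}$ the integrand is identically $0$, so $I(\frac{4}{5}) = 0$. The closed form gives $0$, hence $C = 0$.

Setting $a = \frac{5}{3}$:
$$I = - \log{\left(\frac{80 \sqrt{30}}{243} \right)}.$$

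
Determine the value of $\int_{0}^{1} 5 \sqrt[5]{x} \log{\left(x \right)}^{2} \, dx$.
$\frac{625}{108}$

Consider the simpler parametrised integral
$$J(a) = \int_{0}^{1} 5 x^{a} \, dx = \frac{5}{a + 1}.$$

Differentiating under the integral sign brings down a factor of $\ln x$:
$$\frac{dJ}{da} = \int_{0}^{1} 5 x^{a} \log{\left(x \right)} \, dx = - \frac{5}{\left(a + 1\right)^{2}}.$$

Repeating twice in total — each differentiation brings down another $\ln x$ — gives
$$\frac{d^{2}J}{da^{2}} = \int_{0}^{1} 5 x^{a} \log{\left(x \right)}^{2} \, dx = \frac{10}{\left(a + 1\right)^{3}},$$
and the integrand here is exactly the target integrand, so $I = \frac{10}{\left(a + 1\right)^{3}}$.

Setting $a = \frac{1}{5}$:
$$I = \frac{625}{108}.$$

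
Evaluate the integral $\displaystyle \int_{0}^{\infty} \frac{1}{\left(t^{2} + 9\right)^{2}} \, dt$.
$\frac{\pi}{108}$

Start from the standard arctangent integral
$$J(a) = \int_{0}^{\infty} \frac{1}{a^{2} + t^{2}} \, dt = \frac{\pi}{2 a}.$$

Differentiating under the integral sign with respect to $a$,
$$\frac{dJ}{da} = \int_{0}^{\infty} - \frac{2 a}{\left(a^{2} + t^{2}\right)^{2}} \, dt = - \frac{\pi}{2 a^{2}},$$
so $\int_{0}^{\infty} \frac{1}{\left(a^{2} + t^{2}\right)^{2}} \, dt = \frac{\pi}{4 a^{3}}$.

Setting $a = 3$:
$$I = \frac{\pi}{108}.$$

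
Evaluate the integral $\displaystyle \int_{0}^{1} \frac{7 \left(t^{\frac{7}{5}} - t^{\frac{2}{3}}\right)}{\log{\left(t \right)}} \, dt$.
$- \log{\left(\frac{6103515625}{78364164096} \right)}$

Introduce a parameter $a$ in the exponent: let $I(a) = \int_{0}^{1} \frac{7 \left(t^{\frac{7}{5}} - t^{a}\right)}{\log{\left(t \right)}} \, dt$.

Since $\dfrac{\partial}{\partial a}\,t^{a} = t^{a} \ln t$, the $\ln t$ in the denominator cancels and
$$\frac{dI}{da} = \int_{0}^{1} -7 t^{a} \, dt = -7 \left[\frac{t^{a+1}}{a+1}\right]_0^1 = - \frac{7}{a + 1}.$$

Integrating with respect to $a$ gives $I(a) = - \log{\left(\frac{78125 \left(a + 1\right)^{7}}{35831808} \right)} + C$.

At $a = \frac{7}{5}$ the integrand is identically $0$, so $I(\frac{7}{5}) = 0$. The closed form gives $0$, hence $C = 0$.

Setting $a = \frac{2}{3}$:
$$I = - \log{\left(\frac{6103515625}{78364164096} \right)}.$$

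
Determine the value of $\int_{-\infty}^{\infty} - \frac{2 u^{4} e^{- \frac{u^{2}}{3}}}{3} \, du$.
$- \frac{9 \sqrt{3} \sqrt{\pi}}{2}$

Consider the simpler parametrised integral
$$J(a) = \int_{-\infty}^{\infty} - \frac{2 e^{- a u^{2}}}{3} \, du = - \frac{2 \sqrt{\pi}}{3 \sqrt{a}}.$$

Differentiating under the integral sign brings down a factor of $(-u^2)$:
$$\frac{dJ}{da} = \int_{-\infty}^{\infty} \frac{2 u^{2} e^{- a u^{2}}}{3} \, du = \frac{\sqrt{\pi}}{3 a^{\frac{3}{2}}}.$$

Repeating twice in total — each differentiation brings down another $(-u^2)$ — gives
$$\frac{d^{2}J}{da^{2}} = \int_{-\infty}^{\infty} - \frac{2 u^{4} e^{- a u^{2}}}{3} \, du = - \frac{\sqrt{\pi}}{2 a^{\frac{5}{2}}},$$
and the integrand here is exactly the target integrand, so $I = - \frac{\sqrt{\pi}}{2 a^{\frac{5}{2}}}$.

Setting $a = \frac{1}{3}$:
$$I = - \frac{9 \sqrt{3} \sqrt{\pi}}{2}.$$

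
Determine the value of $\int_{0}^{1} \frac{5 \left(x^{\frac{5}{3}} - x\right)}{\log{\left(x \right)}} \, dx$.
$\log{\left(\frac{1024}{243} \right)}$

Replace the exponent $\frac{5}{3}$ by a parameter $a$: let $I(a) = \int_{0}^{1} \frac{5 \left(- x + x^{a}\right)}{\log{\left(x \right)}} \, dx$.

Since $\dfrac{\partial}{\partial a}\,x^{a} = x^{a} \ln x$, the $\ln x$ in the denominator cancels and
$$\frac{dI}{da} = \int_{0}^{1} 5 x^{a} \, dx = 5 \left[\frac{x^{a+1}}{a+1}\right]_0^1 = \frac{5}{a + 1}.$$

Integrating with respect to $a$ gives $I(a) = \log{\left(\frac{\left(a + 1\right)^{5}}{32} \right)} + C$.

At $a = 1$ the integrand is identically $0$, so $I(1) = 0$. The closed form gives $0$, hence $C = 0$.

Setting $a = \frac{5}{3}$:
$$I = \log{\left(\frac{1024}{243} \right)}.$$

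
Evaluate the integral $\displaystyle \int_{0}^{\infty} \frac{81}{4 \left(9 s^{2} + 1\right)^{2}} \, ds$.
$\frac{27 \pi}{16}$

Begin with the known result
$$J(a) = \int_{0}^{\infty} \frac{1}{4 \left(a^{2} + s^{2}\right)} \, ds = \frac{\pi}{8 a}.$$

Differentiating under the integral sign with respect to $a$,
$$\frac{dJ}{da} = \int_{0}^{\infty} - \frac{a}{2 \left(a^{2} + s^{2}\right)^{2}} \, ds = - \frac{\pi}{8 a^{2}},$$
so $\int_{0}^{\infty} \frac{1}{4 \left(a^{2} + s^{2}\right)^{2}} \, ds = \frac{\pi}{16 a^{3}}$.

Setting $a = \frac{1}{3}$:
$$I = \frac{27 \pi}{16}.$$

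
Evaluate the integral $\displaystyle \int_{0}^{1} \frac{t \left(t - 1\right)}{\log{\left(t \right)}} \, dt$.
$\log{\left(\frac{3}{2} \right)}$

Replace the exponent $1$ by a parameter $a$: let $I(a) = \int_{0}^{1} \frac{t^{2} - t^{a}}{\log{\left(t \right)}} \, dt$.

Since $\dfrac{\partial}{\partial a}\,t^{a} = t^{a} \ln t$, the $\ln t$ in the denominator cancels and
$$\frac{dI}{da} = \int_{0}^{1} -1 t^{a} \, dt = -1 \left[\frac{t^{a+1}}{a+1}\right]_0^1 = - \frac{1}{a + 1}.$$

Integrating with respect to $a$ gives $I(a) = \log{\left(\frac{3}{a + 1} \right)} + C$.

At $a = 2$ the integrand is identically $0$, so $I(2) = 0$. The closed form gives $0$, hence $C = 0$.

Setting $a = 1$:
$$I = \log{\left(\frac{3}{2} \right)}.$$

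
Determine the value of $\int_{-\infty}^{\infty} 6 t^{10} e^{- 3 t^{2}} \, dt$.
$\frac{35 \sqrt{3} \sqrt{\pi}}{144}$

Start from the elementary integral
$$J(a) = \int_{-\infty}^{\infty} 6 e^{- a t^{2}} \, dt = \frac{6 \sqrt{\pi}}{\sqrt{a}}.$$

Differentiating under the integral sign brings down a factor of $(-t^2)$:
$$\frac{dJ}{da} = \int_{-\infty}^{\infty} - 6 t^{2} e^{- a t^{2}} \, dt = - \frac{3 \sqrt{\pi}}{a^{\frac{3}{2}}}.$$

Repeating $5$ times in total — each differentiation brings down another $(-t^2)$ — gives
$$\frac{d^{5}J}{da^{5}} = \int_{-\infty}^{\infty} - 6 t^{10} e^{- a t^{2}} \, dt = - \frac{2835 \sqrt{\pi}}{16 a^{\frac{11}{2}}},$$
and the integrand here is $(-1)^{5}$ times the target integrand, so $I = (-1)^{5}\,\frac{d^{5}J}{da^{5}} = \frac{2835 \sqrt{\pi}}{16 a^{\frac{11}{2}}}$.

Setting $a = 3$:
$$I = \frac{35 \sqrt{3} \sqrt{\pi}}{144}.$$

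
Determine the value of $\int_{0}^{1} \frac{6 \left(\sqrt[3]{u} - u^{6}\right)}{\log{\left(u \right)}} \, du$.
$- \log{\left(\frac{85766121}{4096} \right)}$

Introduce a parameter $a$ in the exponent: let $I(a) = \int_{0}^{1} \frac{6 \left(\sqrt[3]{u} - u^{a}\right)}{\log{\left(u \right)}} \, du$.

Since $\dfrac{\partial}{\partial a}\,u^{a} = u^{a} \ln u$, the $\ln u$ in the denominator cancels and
$$\frac{dI}{da} = \int_{0}^{1} -6 u^{a} \, du = -6 \left[\frac{u^{a+1}}{a+1}\right]_0^1 = - \frac{6}{a + 1}.$$

Integrating with respect to $a$ gives $I(a) = - \log{\left(\frac{729 \left(a + 1\right)^{6}}{4096} \right)} + C$.

At $a = \frac{1}{3}$ the integrand is identically $0$, so $I(\frac{1}{3}) = 0$. The closed form gives $0$, hence $C = 0$.

Setting $a = 6$:
$$I = - \log{\left(\frac{85766121}{4096} \right)}.$$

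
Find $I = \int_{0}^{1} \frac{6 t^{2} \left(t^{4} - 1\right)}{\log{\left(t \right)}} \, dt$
$\log{\left(\frac{117649}{729} \right)}$

Consider the one-parameter family: let $I(a) = \int_{0}^{1} \frac{6 \left(t^{6} - t^{a}\right)}{\log{\left(t \right)}} \, dt$.

Since $\dfrac{\partial}{\partial a}\,t^{a} = t^{a} \ln t$, the $\ln t$ in the denominator cancels and
$$\frac{dI}{da} = \int_{0}^{1} -6 t^{a} \, dt = -6 \left[\frac{t^{a+1}}{a+1}\right]_0^1 = - \frac{6}{a + 1}.$$

Integrating with respect to $a$ gives $I(a) = \log{\left(\frac{117649}{\left(a + 1\right)^{6}} \right)} + C$.

At $a = 6$ the integrand is identically $0$, so $I(6) = 0$. The closed form gives $0$, hence $C = 0$.

Setting $a = 2$:
$$I = \log{\left(\frac{117649}{729} \right)}.$$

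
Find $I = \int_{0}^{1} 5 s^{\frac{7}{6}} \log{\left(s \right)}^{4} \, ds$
$\frac{933120}{371293}$

Start from the elementary integral
$$J(a) = \int_{0}^{1} 5 s^{a} \, ds = \frac{5}{a + 1}.$$

Differentiating under the integral sign brings down a factor of $\ln s$:
$$\frac{dJ}{da} = \int_{0}^{1} 5 s^{a} \log{\left(s \right)} \, ds = - \frac{5}{\left(a + 1\right)^{2}}.$$

Repeating $4$ times in total — each differentiation brings down another $\ln s$ — gives
$$\frac{d^{4}J}{da^{4}} = \int_{0}^{1} 5 s^{a} \log{\left(s \right)}^{4} \, ds = \frac{120}{\left(a + 1\right)^{5}},$$
and the integrand here is exactly the target integrand, so $I = \frac{120}{\left(a + 1\right)^{5}}$.

Setting $a = \frac{7}{6}$:
$$I = \frac{933120}{371293}.$$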